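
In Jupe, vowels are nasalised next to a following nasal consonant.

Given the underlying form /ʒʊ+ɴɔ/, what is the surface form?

The vowel /ʊ/ is adjacent to the following nasal /ɴ/, so it acquires [+nasal] and surfaces as [ʊ̃].

[ʒʊ̃ɴɔ]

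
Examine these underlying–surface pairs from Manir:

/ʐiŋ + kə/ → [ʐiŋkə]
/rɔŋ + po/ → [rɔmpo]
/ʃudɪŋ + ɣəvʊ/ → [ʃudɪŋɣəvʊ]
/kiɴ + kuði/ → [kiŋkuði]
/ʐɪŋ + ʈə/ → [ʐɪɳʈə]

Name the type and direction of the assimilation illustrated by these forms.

Comparing underlying and surface forms, /ŋ/ → [m] is the alternation; the neighbouring /p/ is constant.
/ŋ/ is velar while /p/ is bilabial; the output [m] is bilabial, matching the trigger — so the feature that spreads is place.
Manner and voice are unchanged, so the assimilation is partial, not total.
The other alternating forms pattern the same way: /ɴ/ → [ŋ] before /k/ (uvular → velar, matching velar); /ŋ/ → [ɳ] before /ʈ/ (velar → retroflex, matching retroflex) — only place changes, and always toward the following segment.
Nothing changes in [ʐiŋkə], [ʃudɪŋɣəvʊ]: there the adjacent consonants already agree in place (/ŋ/ and /k/ are both velar; /ŋ/ and /ɣ/ are both velar), so these forms are consistent with the same rule.
The trigger is the following segment, so the direction is regressive (anticipatory).

regressive place assimilation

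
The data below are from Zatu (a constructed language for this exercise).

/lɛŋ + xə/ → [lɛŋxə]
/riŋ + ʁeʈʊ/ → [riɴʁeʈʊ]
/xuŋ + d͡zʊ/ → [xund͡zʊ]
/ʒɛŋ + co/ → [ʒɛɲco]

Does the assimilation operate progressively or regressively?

regressive

Comparing underlying and surface forms, /ŋ/ → [ɴ] is the alternation; the neighbouring /ʁ/ is constant.
/ŋ/ is velar while /ʁ/ is uvular; the output [ɴ] is uvular, matching the trigger — so the feature that spreads is place.
The other alternating forms pattern the same way: /ŋ/ → [n] before /d͡z/ (velar → alveolar, matching alveolar); /ŋ/ → [ɲ] before /c/ (velar → palatal, matching palatal) — only place changes, and always toward the following segment.
Nothing changes in [lɛŋxə]: there the adjacent consonants already agree in place (/ŋ/ and /x/ are both velar), so this form is consistent with the same rule.
Since the segment that changes precedes the conditioning segment, the assimilation is regressive.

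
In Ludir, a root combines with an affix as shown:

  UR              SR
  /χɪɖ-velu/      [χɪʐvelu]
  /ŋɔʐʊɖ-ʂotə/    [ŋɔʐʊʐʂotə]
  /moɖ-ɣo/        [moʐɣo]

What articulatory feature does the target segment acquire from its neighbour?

manner

Comparing underlying and surface forms, /ɖ/ → [ʐ] is the alternation; the neighbouring /v/ is constant.
The change stop → fricative matches the manner of the following /v/, identifying this as manner assimilation.
Checking the remaining alternations: /ɖ/ → [ʐ] before /ʂ/ (stop → fricative, matching a fricative); /ɖ/ → [ʐ] before /ɣ/ (stop → fricative, matching a fricative) — only manner changes, and always toward the following segment.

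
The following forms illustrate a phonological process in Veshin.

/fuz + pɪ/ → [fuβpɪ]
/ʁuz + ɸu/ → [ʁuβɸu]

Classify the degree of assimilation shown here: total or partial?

partial assimilation

Underlying /z/ is realised as [β] next to /p/; /p/ itself does not change.
/z/ is alveolar while /p/ is bilabial; the output [β] is bilabial, matching the trigger — so the feature that spreads is place.
Manner and voice are unchanged, so the assimilation is partial, not total.
The same holds elsewhere in the data: /z/ → [β] before /ɸ/ (alveolar → bilabial, matching bilabial) — only place changes, and always toward the following segment.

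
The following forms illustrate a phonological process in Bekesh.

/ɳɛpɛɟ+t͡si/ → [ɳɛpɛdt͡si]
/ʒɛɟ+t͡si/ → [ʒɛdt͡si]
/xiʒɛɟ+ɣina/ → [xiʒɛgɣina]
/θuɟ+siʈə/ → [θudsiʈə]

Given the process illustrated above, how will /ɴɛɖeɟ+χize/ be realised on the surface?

The data show regressive place assimilation: /ɟ/ → [d] before /t͡s/; /ɟ/ → [g] before /ɣ/; /ɟ/ → [d] before /s/. In each pair only place changes, matching the following consonant, while manner and voice stay constant.
The rule targets /ɟ/ (voiced palatal stop), which sits before the trigger /χ/ (uvular).
A voiced uvular stop is [ɢ], so the surface segment is [ɢ].

[ɴɛɖeɢχize]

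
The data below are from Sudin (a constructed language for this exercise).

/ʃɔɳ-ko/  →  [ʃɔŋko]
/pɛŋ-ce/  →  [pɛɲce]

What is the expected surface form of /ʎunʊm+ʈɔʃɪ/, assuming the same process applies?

[ʎunʊɳʈɔʃɪ]

The data show regressive place assimilation: /ɳ/ → [ŋ] before /k/; /ŋ/ → [ɲ] before /c/. In each pair only place changes, matching the following consonant, while manner and voice stay constant.
/m/ is a voiced bilabial nasal. The following trigger /ʈ/ is retroflex, so /m/ must become retroflex as well.
Changing only its place to retroflex gives [ɳ] — the voiced retroflex nasal.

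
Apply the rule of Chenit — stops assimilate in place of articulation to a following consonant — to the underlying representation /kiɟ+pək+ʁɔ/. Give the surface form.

[kibpəqʁɔ]

The rule targets /ɟ/ (voiced palatal stop), which sits before the trigger /p/ (bilabial).
Changing only its place to bilabial gives [b] — the voiced bilabial stop.
At the second juncture, /k/ likewise becomes [q] adjacent to /ʁ/.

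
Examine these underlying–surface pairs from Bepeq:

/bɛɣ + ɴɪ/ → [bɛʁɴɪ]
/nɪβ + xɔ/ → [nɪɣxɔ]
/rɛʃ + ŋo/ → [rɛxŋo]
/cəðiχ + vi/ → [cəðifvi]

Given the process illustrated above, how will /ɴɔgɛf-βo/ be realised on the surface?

The data show regressive place assimilation: /ɣ/ → [ʁ] before /ɴ/; /β/ → [ɣ] before /x/; /ʃ/ → [x] before /ŋ/; /χ/ → [f] before /v/. In each pair only place changes, matching the following consonant, while manner and voice stay constant.
/f/ is a voiceless labiodental fricative. The following trigger /β/ is bilabial, so /f/ must become bilabial as well.
Changing only its place to bilabial gives [ɸ] — the voiceless bilabial fricative.

[ɴɔgɛɸβo]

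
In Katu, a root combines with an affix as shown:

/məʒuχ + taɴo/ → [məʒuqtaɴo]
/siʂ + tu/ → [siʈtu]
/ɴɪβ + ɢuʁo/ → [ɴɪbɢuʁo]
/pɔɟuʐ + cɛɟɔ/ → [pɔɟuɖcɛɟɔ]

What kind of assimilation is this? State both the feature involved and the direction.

regressive manner assimilation

Underlying /χ/ is realised as [q] next to /t/; /t/ itself does not change.
/χ/ is a fricative while /t/ is a stop; the output [q] is a stop, matching the trigger — so the feature that spreads is manner.
Place and voice are unchanged, so the assimilation is partial, not total.
The other alternating forms pattern the same way: /ʂ/ → [ʈ] before /t/ (fricative → stop, matching a stop); /β/ → [b] before /ɢ/ (fricative → stop, matching a stop); /ʐ/ → [ɖ] before /c/ (fricative → stop, matching a stop) — only manner changes, and always toward the following segment.
Since the segment that changes precedes the conditioning segment, the assimilation is regressive.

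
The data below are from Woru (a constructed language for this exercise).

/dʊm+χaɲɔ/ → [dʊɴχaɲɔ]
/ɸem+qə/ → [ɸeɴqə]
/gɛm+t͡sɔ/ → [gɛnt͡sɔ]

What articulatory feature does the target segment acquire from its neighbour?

place

Underlying /m/ is realised as [ɴ] next to /χ/; /χ/ itself does not change.
The change bilabial → uvular matches the place of the following /χ/, identifying this as place assimilation.
Checking the remaining alternations: /m/ → [ɴ] before /q/ (bilabial → uvular, matching uvular); /m/ → [n] before /t͡s/ (bilabial → alveolar, matching alveolar) — only place changes, and always toward the following segment.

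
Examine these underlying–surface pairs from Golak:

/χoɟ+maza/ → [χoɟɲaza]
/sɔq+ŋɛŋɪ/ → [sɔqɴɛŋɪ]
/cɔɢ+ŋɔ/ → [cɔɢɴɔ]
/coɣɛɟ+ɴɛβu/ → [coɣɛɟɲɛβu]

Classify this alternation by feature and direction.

The segment that alternates is /m/, which surfaces as [ɲ] when adjacent to /ɟ/.
The change bilabial → palatal matches the place of the preceding /ɟ/, identifying this as place assimilation.
Manner and voice are unchanged, so the assimilation is partial, not total.
The other alternating forms pattern the same way: /ŋ/ → [ɴ] after /q/ (velar → uvular, matching uvular); /ŋ/ → [ɴ] after /ɢ/ (velar → uvular, matching uvular); /ɴ/ → [ɲ] after /ɟ/ (uvular → palatal, matching palatal) — only place changes, and always toward the preceding segment.
The trigger is the preceding segment, so the direction is progressive (perseverative).

progressive place assimilation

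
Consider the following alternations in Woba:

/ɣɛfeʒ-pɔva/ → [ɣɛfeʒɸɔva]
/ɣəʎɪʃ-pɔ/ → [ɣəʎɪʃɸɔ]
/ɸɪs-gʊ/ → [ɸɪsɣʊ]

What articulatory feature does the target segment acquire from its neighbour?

manner

Underlying /p/ is realised as [ɸ] next to /ʒ/; /ʒ/ itself does not change.
/p/ is a stop while /ʒ/ is a fricative; the output [ɸ] is a fricative, matching the trigger — so the feature that spreads is manner.
The same holds elsewhere in the data: /p/ → [ɸ] after /ʃ/ (stop → fricative, matching a fricative); /g/ → [ɣ] after /s/ (stop → fricative, matching a fricative) — only manner changes, and always toward the preceding segment.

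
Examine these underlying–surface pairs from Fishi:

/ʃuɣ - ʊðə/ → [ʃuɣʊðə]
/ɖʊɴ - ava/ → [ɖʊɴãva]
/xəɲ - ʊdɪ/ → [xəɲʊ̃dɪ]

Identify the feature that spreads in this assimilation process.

nasality

The vowel /a/ surfaces as nasalised [ã] next to the preceding nasal /ɴ/ — it has acquired the [+nasal] feature of its neighbour.
Likewise in the remaining data: /ʊ/ → [ʊ̃] after /ɲ/ — each time a vowel is nasalised next to a preceding nasal.
No change occurs in [ʃuɣʊðə] because the vowel at the boundary is adjacent to an oral consonant, not a nasal (/ʊ/ next to /ɣ/).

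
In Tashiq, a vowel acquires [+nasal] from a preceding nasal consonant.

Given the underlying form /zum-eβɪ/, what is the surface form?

/e/ sits next to the nasal /m/ and is therefore nasalised to [ẽ].

[zumẽβɪ]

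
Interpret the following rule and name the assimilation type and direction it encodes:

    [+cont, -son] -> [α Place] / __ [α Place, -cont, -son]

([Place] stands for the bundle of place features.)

regressive place assimilation

The shared variable α links the value of the place features (abbreviated [Place]) on the target to the same value on the neighbouring segment, so place is the feature that assimilates.
Since the environment is written after the underscore, the trigger follows the target; the direction is regressive.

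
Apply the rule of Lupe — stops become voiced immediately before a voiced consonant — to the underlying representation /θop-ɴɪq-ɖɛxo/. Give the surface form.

[θobɴɪɢɖɛxo]

The rule targets /p/ (voiceless bilabial stop), which sits before the trigger /ɴ/ (voiced).
A voiced bilabial stop is [b], so the surface segment is [b].
At the second juncture, /q/ likewise becomes [ɢ] adjacent to /ɖ/.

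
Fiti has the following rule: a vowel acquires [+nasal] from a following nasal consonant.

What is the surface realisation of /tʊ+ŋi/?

[tʊ̃ŋi]

/ʊ/ sits next to the nasal /ŋ/ and is therefore nasalised to [ʊ̃].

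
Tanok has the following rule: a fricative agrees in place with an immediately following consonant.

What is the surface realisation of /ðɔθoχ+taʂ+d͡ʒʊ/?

[ðɔθostaʃd͡ʒʊ]

The rule targets /χ/ (voiceless uvular fricative), which sits before the trigger /t/ (alveolar).
Changing only its place to alveolar gives [s] — the voiceless alveolar fricative.
The same rule applies at the second boundary: /ʂ/ → [ʃ] next to /d͡ʒ/.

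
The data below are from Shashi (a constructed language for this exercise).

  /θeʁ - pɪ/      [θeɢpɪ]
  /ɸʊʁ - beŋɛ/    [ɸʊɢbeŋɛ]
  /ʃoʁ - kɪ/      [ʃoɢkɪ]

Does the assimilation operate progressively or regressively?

Comparing underlying and surface forms, /ʁ/ → [ɢ] is the alternation; the neighbouring /p/ is constant.
/ʁ/ is a fricative while /p/ is a stop; the output [ɢ] is a stop, matching the trigger — so the feature that spreads is manner.
The other alternating forms pattern the same way: /ʁ/ → [ɢ] before /b/ (fricative → stop, matching a stop); /ʁ/ → [ɢ] before /k/ (fricative → stop, matching a stop) — only manner changes, and always toward the following segment.
The trigger is the following segment, so the direction is regressive (anticipatory).

regressive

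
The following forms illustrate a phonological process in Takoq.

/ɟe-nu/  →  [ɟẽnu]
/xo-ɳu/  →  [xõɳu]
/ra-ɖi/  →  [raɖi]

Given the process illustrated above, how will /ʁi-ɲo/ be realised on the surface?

[ʁĩɲo]

The data show regressive nasality assimilation (vowel nasalisation): /e/ → [ẽ] before /n/; /o/ → [õ] before /ɳ/ — a vowel is nasalised by an immediately following nasal consonant.
No change occurs in [raɖi] because the vowel at the boundary is adjacent to an oral consonant, not a nasal (/a/ next to /ɖ/).
/i/ sits next to the nasal /ɲ/ and is therefore nasalised to [ĩ].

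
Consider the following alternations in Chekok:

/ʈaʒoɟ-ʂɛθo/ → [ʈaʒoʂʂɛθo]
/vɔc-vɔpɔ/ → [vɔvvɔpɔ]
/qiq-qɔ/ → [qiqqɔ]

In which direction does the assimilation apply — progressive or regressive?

regressive

The segment that alternates is /ɟ/, which surfaces as [ʂ] when adjacent to /ʂ/.
The output [ʂ] is identical to the trigger /ʂ/ — every feature (place, manner, voicing) has been copied — so this is total assimilation.
The other form behaves the same way: /c/ → [v] before /v/ — in each case the output is a copy of the following consonant.
In [qiqqɔ] the two consonants at the boundary are already identical (/q/ + /q/), so the rule applies vacuously and nothing changes.
Since the segment that changes precedes the conditioning segment, the assimilation is regressive.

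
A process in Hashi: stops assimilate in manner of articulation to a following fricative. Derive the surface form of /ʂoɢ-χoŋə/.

[ʂoʁχoŋə]

The rule targets /ɢ/ (voiced uvular stop), which sits before the trigger /χ/ (fricative).
Changing only its manner to fricative gives [ʁ] — the voiced uvular fricative.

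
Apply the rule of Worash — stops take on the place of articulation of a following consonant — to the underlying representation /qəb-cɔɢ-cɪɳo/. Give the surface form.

The rule targets /b/ (voiced bilabial stop), which sits before the trigger /c/ (palatal).
A voiced palatal stop is [ɟ], so the surface segment is [ɟ].
At the second juncture, /ɢ/ likewise becomes [ɟ] adjacent to /c/.

[qəɟcɔɟcɪɳo]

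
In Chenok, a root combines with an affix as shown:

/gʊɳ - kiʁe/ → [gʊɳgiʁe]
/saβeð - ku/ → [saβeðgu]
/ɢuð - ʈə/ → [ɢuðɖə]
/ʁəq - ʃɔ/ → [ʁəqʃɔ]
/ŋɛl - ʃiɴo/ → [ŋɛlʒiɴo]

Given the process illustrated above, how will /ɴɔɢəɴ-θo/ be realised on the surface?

The data show progressive voicing assimilation: /k/ → [g] after /ɳ/; /k/ → [g] after /ð/; /ʈ/ → [ɖ] after /ð/; /ʃ/ → [ʒ] after /l/. In each pair only voicing changes, matching the preceding consonant, while place and manner stay constant.
No alternation appears in [ʁəqʃɔ]: there the adjacent consonants already agree in voicing (/ʃ/ and /q/ are both voiceless), so this form is consistent with the same rule.
/θ/ is a voiceless dental fricative. The preceding trigger /ɴ/ is voiced, so /θ/ must become voiced as well.
Changing only its voicing to voiced gives [ð] — the voiced dental fricative.

[ɴɔɢəɴðo]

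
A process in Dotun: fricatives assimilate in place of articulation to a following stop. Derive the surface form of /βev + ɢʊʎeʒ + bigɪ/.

/v/ is a voiced labiodental fricative. The following trigger /ɢ/ is uvular, so /v/ must become uvular as well.
A voiced uvular fricative is [ʁ], so the surface segment is [ʁ].
The same rule applies at the second boundary: /ʒ/ → [β] next to /b/.

[βeʁɢʊʎeβbigɪ]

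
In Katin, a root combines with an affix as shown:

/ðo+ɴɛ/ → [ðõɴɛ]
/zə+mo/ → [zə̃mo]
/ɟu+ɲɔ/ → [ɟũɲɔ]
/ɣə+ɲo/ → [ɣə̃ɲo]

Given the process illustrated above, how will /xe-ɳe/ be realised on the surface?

[xẽɳe]

The data show regressive nasality assimilation (vowel nasalisation): /o/ → [õ] before /ɴ/; /ə/ → [ə̃] before /m/; /u/ → [ũ] before /ɲ/; /ə/ → [ə̃] before /ɲ/ — a vowel is nasalised by an immediately following nasal consonant.
/e/ sits next to the nasal /ɳ/ and is therefore nasalised to [ẽ].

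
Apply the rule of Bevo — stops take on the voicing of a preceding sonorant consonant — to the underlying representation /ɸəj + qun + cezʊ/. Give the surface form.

[ɸəjɢunɟezʊ]

The rule targets /q/ (voiceless uvular stop), which sits after the trigger /j/ (voiced).
A voiced uvular stop is [ɢ], so the surface segment is [ɢ].
The same rule applies at the second boundary: /c/ → [ɟ] next to /n/.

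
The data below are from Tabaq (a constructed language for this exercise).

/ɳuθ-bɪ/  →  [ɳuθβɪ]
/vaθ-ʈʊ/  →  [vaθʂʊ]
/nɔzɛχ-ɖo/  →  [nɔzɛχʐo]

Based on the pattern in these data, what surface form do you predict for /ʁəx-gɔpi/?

[ʁəxɣɔpi]

The data show progressive manner assimilation: /b/ → [β] after /θ/; /ʈ/ → [ʂ] after /θ/; /ɖ/ → [ʐ] after /χ/. In each pair only manner changes, matching the preceding consonant, while place and voice stay constant.
/g/ is a voiced velar stop. The preceding trigger /x/ is a fricative, so /g/ must become a fricative as well.
The voiced velar fricative is [ɣ], so /g/ → [ɣ].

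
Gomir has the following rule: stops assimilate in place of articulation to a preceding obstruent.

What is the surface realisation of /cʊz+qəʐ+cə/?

[cʊztəʐʈə]

The rule targets /q/ (voiceless uvular stop), which sits after the trigger /z/ (alveolar).
The voiceless alveolar stop is [t], so /q/ → [t].
At the second juncture, /c/ likewise becomes [ʈ] adjacent to /ʐ/.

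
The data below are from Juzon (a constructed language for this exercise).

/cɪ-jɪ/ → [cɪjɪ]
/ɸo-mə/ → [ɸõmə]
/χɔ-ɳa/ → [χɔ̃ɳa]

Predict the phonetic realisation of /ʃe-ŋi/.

[ʃẽŋi]

The data show regressive nasality assimilation (vowel nasalisation): /o/ → [õ] before /m/; /ɔ/ → [ɔ̃] before /ɳ/ — a vowel is nasalised by an immediately following nasal consonant.
No change occurs in [cɪjɪ] because the vowel at the boundary is adjacent to an oral consonant, not a nasal (/ɪ/ next to /j/).
The vowel /e/ is adjacent to the following nasal /ŋ/, so it acquires [+nasal] and surfaces as [ẽ].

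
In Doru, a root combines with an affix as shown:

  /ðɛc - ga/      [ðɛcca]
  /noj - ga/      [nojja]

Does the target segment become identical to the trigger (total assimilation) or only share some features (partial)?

total assimilation

The segment that alternates is /g/, which surfaces as [c] when adjacent to /c/.
The output [c] is identical to the trigger /c/ — every feature (place, manner, voicing) has been copied — so this is total assimilation.
The remaining alternation confirms this: /g/ → [j] after /j/ — in each case the output is a copy of the preceding consonant.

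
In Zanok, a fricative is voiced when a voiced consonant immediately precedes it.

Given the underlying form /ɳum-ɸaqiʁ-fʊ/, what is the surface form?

[ɳumβaqiʁvʊ]

The rule targets /ɸ/ (voiceless bilabial fricative), which sits after the trigger /m/ (voiced).
A voiced bilabial fricative is [β], so the surface segment is [β].
The same rule applies at the second boundary: /f/ → [v] next to /ʁ/.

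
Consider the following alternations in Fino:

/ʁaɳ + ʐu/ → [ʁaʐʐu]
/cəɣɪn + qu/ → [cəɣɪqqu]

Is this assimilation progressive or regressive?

Underlying /ɳ/ is realised as [ʐ] next to /ʐ/; /ʐ/ itself does not change.
The output [ʐ] is identical to the trigger /ʐ/ — every feature (place, manner, voicing) has been copied — so this is total assimilation.
The remaining alternation confirms this: /n/ → [q] before /q/ — in each case the output is a copy of the following consonant.
Since the segment that changes precedes the conditioning segment, the assimilation is regressive.

regressive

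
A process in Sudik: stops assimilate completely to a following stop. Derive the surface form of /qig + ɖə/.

[qiɖɖə]

/g/ is the segment targeted by the rule; it sits immediately before /ɖ/, so it assimilates completely and surfaces as [ɖ].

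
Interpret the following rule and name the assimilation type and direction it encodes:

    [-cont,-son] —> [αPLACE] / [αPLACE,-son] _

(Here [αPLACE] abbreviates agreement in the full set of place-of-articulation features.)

progressive place assimilation

The shared variable α links the value of the place features (abbreviated [PLACE]) on the target to the same value on the neighbouring segment, so place is the feature that assimilates.
The conditioning segment sits to the left of the focus bar, meaning the trigger precedes the segment that changes — progressive assimilation.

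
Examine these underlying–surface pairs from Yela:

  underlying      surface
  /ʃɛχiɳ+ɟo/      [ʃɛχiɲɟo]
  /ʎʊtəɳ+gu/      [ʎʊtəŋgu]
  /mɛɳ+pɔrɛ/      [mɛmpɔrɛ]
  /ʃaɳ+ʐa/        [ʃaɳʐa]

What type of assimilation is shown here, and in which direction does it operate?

regressive place assimilation

Comparing underlying and surface forms, /ɳ/ → [ɲ] is the alternation; the neighbouring /ɟ/ is constant.
The change retroflex → palatal matches the place of the following /ɟ/, identifying this as place assimilation.
Manner and voice are unchanged, so the assimilation is partial, not total.
The other alternating forms pattern the same way: /ɳ/ → [ŋ] before /g/ (retroflex → velar, matching velar); /ɳ/ → [m] before /p/ (retroflex → bilabial, matching bilabial) — only place changes, and always toward the following segment.
No alternation appears in [ʃaɳʐa]: there the adjacent consonants already agree in place (/ɳ/ and /ʐ/ are both retroflex), so this form is consistent with the same rule.
The trigger is the following segment, so the direction is regressive (anticipatory).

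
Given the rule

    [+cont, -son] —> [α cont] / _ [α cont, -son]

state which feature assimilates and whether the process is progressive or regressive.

regressive manner assimilation

The shared variable α links the value of [cont] on the target to that of the neighbouring obstruent. [cont] distinguishes stops from fricatives — a manner-of-articulation feature — so this is manner assimilation.
Since the environment is written after the underscore, the trigger follows the target; the direction is regressive.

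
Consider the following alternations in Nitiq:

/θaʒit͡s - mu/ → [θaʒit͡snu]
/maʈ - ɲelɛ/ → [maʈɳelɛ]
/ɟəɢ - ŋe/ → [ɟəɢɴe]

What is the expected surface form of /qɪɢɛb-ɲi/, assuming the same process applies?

[qɪɢɛbmi]

The data show progressive place assimilation: /m/ → [n] after /t͡s/; /ɲ/ → [ɳ] after /ʈ/; /ŋ/ → [ɴ] after /ɢ/. In each pair only place changes, matching the preceding consonant, while manner and voice stay constant.
/ɲ/ is a voiced palatal nasal. The preceding trigger /b/ is bilabial, so /ɲ/ must become bilabial as well.
The voiced bilabial nasal is [m], so /ɲ/ → [m].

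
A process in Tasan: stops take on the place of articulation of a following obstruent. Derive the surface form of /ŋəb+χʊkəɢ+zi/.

/b/ is a voiced bilabial stop. The following trigger /χ/ is uvular, so /b/ must become uvular as well.
The voiced uvular stop is [ɢ], so /b/ → [ɢ].
At the second juncture, /ɢ/ likewise becomes [d] adjacent to /z/.

[ŋəɢχʊkədzi]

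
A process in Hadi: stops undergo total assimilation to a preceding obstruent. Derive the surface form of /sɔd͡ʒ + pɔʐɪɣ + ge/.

[sɔd͡ʒd͡ʒɔʐɪɣɣe]

/p/ is the segment targeted by the rule; it sits immediately after /d͡ʒ/, so it assimilates completely and surfaces as [d͡ʒ].
The same rule applies at the second boundary: /g/ → [ɣ] next to /ɣ/.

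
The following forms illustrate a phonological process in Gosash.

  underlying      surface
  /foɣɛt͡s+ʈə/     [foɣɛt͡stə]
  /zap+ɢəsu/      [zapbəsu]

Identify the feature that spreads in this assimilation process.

place

The segment that alternates is /ʈ/, which surfaces as [t] when adjacent to /t͡s/.
The change retroflex → alveolar matches the place of the preceding /t͡s/, identifying this as place assimilation.
The other alternating form patterns the same way: /ɢ/ → [b] after /p/ (uvular → bilabial, matching bilabial) — only place changes, and always toward the preceding segment.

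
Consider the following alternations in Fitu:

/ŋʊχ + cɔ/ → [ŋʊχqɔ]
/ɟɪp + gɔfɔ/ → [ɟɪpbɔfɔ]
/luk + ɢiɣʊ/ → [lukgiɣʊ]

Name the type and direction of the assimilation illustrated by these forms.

progressive place assimilation

The segment that alternates is /c/, which surfaces as [q] when adjacent to /χ/.
/c/ is palatal while /χ/ is uvular; the output [q] is uvular, matching the trigger — so the feature that spreads is place.
Manner and voice are unchanged, so the assimilation is partial, not total.
Checking the remaining alternations: /g/ → [b] after /p/ (velar → bilabial, matching bilabial); /ɢ/ → [g] after /k/ (uvular → velar, matching velar) — only place changes, and always toward the preceding segment.
Since the segment that changes follows the conditioning segment, the assimilation is progressive.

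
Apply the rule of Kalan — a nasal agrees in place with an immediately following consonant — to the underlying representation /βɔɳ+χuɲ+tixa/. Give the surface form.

[βɔɴχuntixa]

/ɳ/ is a voiced retroflex nasal. The following trigger /χ/ is uvular, so /ɳ/ must become uvular as well.
Changing only its place to uvular gives [ɴ] — the voiced uvular nasal.
At the second juncture, /ɲ/ likewise becomes [n] adjacent to /t/.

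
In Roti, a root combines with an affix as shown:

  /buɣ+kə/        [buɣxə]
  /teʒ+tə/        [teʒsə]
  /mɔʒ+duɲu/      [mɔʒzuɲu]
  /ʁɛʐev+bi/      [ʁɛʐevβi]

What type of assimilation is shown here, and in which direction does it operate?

progressive manner assimilation

Comparing underlying and surface forms, /k/ → [x] is the alternation; the neighbouring /ɣ/ is constant.
The change stop → fricative matches the manner of the preceding /ɣ/, identifying this as manner assimilation.
Place and voice are unchanged, so the assimilation is partial, not total.
The same holds elsewhere in the data: /t/ → [s] after /ʒ/ (stop → fricative, matching a fricative); /d/ → [z] after /ʒ/ (stop → fricative, matching a fricative); /b/ → [β] after /v/ (stop → fricative, matching a fricative) — only manner changes, and always toward the preceding segment.
Since the segment that changes follows the conditioning segment, the assimilation is progressive.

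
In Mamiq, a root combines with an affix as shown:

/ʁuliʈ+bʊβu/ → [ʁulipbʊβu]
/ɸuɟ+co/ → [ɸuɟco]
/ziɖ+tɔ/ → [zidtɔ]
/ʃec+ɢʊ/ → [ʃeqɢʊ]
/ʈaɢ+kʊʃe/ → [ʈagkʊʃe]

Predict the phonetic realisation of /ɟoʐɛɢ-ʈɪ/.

[ɟoʐɛɖʈɪ]

The data show regressive place assimilation: /ʈ/ → [p] before /b/; /ɖ/ → [d] before /t/; /c/ → [q] before /ɢ/; /ɢ/ → [g] before /k/. In each pair only place changes, matching the following consonant, while manner and voice stay constant.
Nothing changes in [ɸuɟco]: there the adjacent consonants already agree in place (/ɟ/ and /c/ are both palatal), so this form is consistent with the same rule.
The rule targets /ɢ/ (voiced uvular stop), which sits before the trigger /ʈ/ (retroflex).
A voiced retroflex stop is [ɖ], so the surface segment is [ɖ].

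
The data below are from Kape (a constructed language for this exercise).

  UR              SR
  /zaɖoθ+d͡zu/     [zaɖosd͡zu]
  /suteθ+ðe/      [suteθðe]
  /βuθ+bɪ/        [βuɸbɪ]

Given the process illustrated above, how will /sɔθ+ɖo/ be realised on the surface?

[sɔʂɖo]

The data show regressive place assimilation: /θ/ → [s] before /d͡z/; /θ/ → [ɸ] before /b/. In each pair only place changes, matching the following consonant, while manner and voice stay constant.
Nothing changes in [suteθðe]: there the adjacent consonants already agree in place (/θ/ and /ð/ are both dental), so this form is consistent with the same rule.
/θ/ is a voiceless dental fricative. The following trigger /ɖ/ is retroflex, so /θ/ must become retroflex as well.
A voiceless retroflex fricative is [ʂ], so the surface segment is [ʂ].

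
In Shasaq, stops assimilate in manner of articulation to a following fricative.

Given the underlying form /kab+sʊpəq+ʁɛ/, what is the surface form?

[kaβsʊpəχʁɛ]

/b/ is a voiced bilabial stop. The following trigger /s/ is a fricative, so /b/ must become a fricative as well.
The voiced bilabial fricative is [β], so /b/ → [β].
At the second juncture, /q/ likewise becomes [χ] adjacent to /ʁ/.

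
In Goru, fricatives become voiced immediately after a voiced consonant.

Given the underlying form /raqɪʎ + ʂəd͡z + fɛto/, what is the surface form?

[raqɪʎʐəd͡zvɛto]

/ʂ/ is a voiceless retroflex fricative. The preceding trigger /ʎ/ is voiced, so /ʂ/ must become voiced as well.
A voiced retroflex fricative is [ʐ], so the surface segment is [ʐ].
The same rule applies at the second boundary: /f/ → [v] next to /d͡z/.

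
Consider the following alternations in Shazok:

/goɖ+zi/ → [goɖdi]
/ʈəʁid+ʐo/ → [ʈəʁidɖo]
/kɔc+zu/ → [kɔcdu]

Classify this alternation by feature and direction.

progressive manner assimilation

The segment that alternates is /z/, which surfaces as [d] when adjacent to /ɖ/.
/z/ is a fricative while /ɖ/ is a stop; the output [d] is a stop, matching the trigger — so the feature that spreads is manner.
Place and voice are unchanged, so the assimilation is partial, not total.
The same holds elsewhere in the data: /ʐ/ → [ɖ] after /d/ (fricative → stop, matching a stop); /z/ → [d] after /c/ (fricative → stop, matching a stop) — only manner changes, and always toward the preceding segment.
The trigger is the preceding segment, so the direction is progressive (perseverative).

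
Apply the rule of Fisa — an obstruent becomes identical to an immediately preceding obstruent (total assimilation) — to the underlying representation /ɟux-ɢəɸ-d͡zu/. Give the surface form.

/ɢ/ is the segment targeted by the rule; it sits immediately after /x/, so it assimilates completely and surfaces as [x].
The same rule applies at the second boundary: /d͡z/ → [ɸ] next to /ɸ/.

[ɟuxxəɸɸu]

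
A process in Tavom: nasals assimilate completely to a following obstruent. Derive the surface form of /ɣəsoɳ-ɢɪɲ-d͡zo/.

[ɣəsoɢɢɪd͡zd͡zo]

/ɳ/ is the segment targeted by the rule; it sits immediately before /ɢ/, so it assimilates completely and surfaces as [ɢ].
The same rule applies at the second boundary: /ɲ/ → [d͡z] next to /d͡z/.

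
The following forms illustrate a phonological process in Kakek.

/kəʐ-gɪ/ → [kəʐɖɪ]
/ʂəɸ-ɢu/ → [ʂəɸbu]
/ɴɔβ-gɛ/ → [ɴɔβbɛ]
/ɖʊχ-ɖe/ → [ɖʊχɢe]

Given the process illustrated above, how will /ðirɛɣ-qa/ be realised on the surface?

The data show progressive place assimilation: /g/ → [ɖ] after /ʐ/; /ɢ/ → [b] after /ɸ/; /g/ → [b] after /β/; /ɖ/ → [ɢ] after /χ/. In each pair only place changes, matching the preceding consonant, while manner and voice stay constant.
The rule targets /q/ (voiceless uvular stop), which sits after the trigger /ɣ/ (velar).
Changing only its place to velar gives [k] — the voiceless velar stop.

[ðirɛɣka]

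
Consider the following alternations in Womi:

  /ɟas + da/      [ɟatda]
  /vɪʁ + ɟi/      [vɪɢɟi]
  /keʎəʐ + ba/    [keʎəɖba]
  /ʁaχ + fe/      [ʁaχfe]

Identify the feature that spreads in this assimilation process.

manner

Underlying /s/ is realised as [t] next to /d/; /d/ itself does not change.
/s/ is a fricative while /d/ is a stop; the output [t] is a stop, matching the trigger — so the feature that spreads is manner.
The same holds elsewhere in the data: /ʁ/ → [ɢ] before /ɟ/ (fricative → stop, matching a stop); /ʐ/ → [ɖ] before /b/ (fricative → stop, matching a stop) — only manner changes, and always toward the following segment.
Nothing changes in [ʁaχfe]: there the adjacent consonants already agree in manner (/χ/ and /f/ are both fricatives), so this form is consistent with the same rule.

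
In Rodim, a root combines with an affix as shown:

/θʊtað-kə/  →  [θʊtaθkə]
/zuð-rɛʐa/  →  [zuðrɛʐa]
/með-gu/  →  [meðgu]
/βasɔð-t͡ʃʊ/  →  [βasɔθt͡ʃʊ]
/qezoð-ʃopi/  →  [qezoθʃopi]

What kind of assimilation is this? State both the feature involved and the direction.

Underlying /ð/ is realised as [θ] next to /k/; /k/ itself does not change.
The change voiced → voiceless matches the voicing of the following /k/, identifying this as voicing assimilation.
Place and manner are unchanged, so the assimilation is partial, not total.
Checking the remaining alternations: /ð/ → [θ] before /t͡ʃ/ (voiced → voiceless, matching voiceless); /ð/ → [θ] before /ʃ/ (voiced → voiceless, matching voiceless) — only voicing changes, and always toward the following segment.
No alternation appears in [zuðrɛʐa], [meðgu]: there the adjacent consonants already agree in voicing (/ð/ and /r/ are both voiced; /ð/ and /g/ are both voiced), so these forms are consistent with the same rule.
The trigger is the following segment, so the direction is regressive (anticipatory).

regressive voicing assimilation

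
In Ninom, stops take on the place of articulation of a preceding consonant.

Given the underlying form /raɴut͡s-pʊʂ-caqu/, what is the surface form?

/p/ is a voiceless bilabial stop. The preceding trigger /t͡s/ is alveolar, so /p/ must become alveolar as well.
Changing only its place to alveolar gives [t] — the voiceless alveolar stop.
The same rule applies at the second boundary: /c/ → [ʈ] next to /ʂ/.

[raɴut͡stʊʂʈaqu]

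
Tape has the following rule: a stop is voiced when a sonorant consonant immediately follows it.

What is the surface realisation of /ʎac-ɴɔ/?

[ʎaɟɴɔ]

The rule targets /c/ (voiceless palatal stop), which sits before the trigger /ɴ/ (voiced).
A voiced palatal stop is [ɟ], so the surface segment is [ɟ].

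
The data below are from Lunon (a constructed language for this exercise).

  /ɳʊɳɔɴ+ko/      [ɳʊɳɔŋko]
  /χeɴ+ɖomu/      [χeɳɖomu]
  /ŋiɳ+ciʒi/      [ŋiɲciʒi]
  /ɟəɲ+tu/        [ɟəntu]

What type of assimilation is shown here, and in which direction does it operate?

The segment that alternates is /ɴ/, which surfaces as [ŋ] when adjacent to /k/.
The change uvular → velar matches the place of the following /k/, identifying this as place assimilation.
Manner and voice are unchanged, so the assimilation is partial, not total.
The same holds elsewhere in the data: /ɴ/ → [ɳ] before /ɖ/ (uvular → retroflex, matching retroflex); /ɳ/ → [ɲ] before /c/ (retroflex → palatal, matching palatal); /ɲ/ → [n] before /t/ (palatal → alveolar, matching alveolar) — only place changes, and always toward the following segment.
Since the segment that changes precedes the conditioning segment, the assimilation is regressive.

regressive place assimilation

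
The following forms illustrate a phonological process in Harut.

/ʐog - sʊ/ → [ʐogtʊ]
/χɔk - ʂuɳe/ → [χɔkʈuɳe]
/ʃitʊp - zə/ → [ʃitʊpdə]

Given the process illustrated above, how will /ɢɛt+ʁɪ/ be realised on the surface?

[ɢɛtɢɪ]

The data show progressive manner assimilation: /s/ → [t] after /g/; /ʂ/ → [ʈ] after /k/; /z/ → [d] after /p/. In each pair only manner changes, matching the preceding consonant, while place and voice stay constant.
The rule targets /ʁ/ (voiced uvular fricative), which sits after the trigger /t/ (stop).
Changing only its manner to stop gives [ɢ] — the voiced uvular stop.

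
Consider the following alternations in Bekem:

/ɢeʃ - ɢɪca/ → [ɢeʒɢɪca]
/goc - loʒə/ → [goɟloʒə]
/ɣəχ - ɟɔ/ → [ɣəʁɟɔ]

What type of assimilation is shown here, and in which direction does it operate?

regressive voicing assimilation

The segment that alternates is /ʃ/, which surfaces as [ʒ] when adjacent to /ɢ/.
/ʃ/ is voiceless while /ɢ/ is voiced; the output [ʒ] is voiced, matching the trigger — so the feature that spreads is voicing.
Place and manner are unchanged, so the assimilation is partial, not total.
The same holds elsewhere in the data: /c/ → [ɟ] before /l/ (voiceless → voiced, matching voiced); /χ/ → [ʁ] before /ɟ/ (voiceless → voiced, matching voiced) — only voicing changes, and always toward the following segment.
The trigger is the following segment, so the direction is regressive (anticipatory).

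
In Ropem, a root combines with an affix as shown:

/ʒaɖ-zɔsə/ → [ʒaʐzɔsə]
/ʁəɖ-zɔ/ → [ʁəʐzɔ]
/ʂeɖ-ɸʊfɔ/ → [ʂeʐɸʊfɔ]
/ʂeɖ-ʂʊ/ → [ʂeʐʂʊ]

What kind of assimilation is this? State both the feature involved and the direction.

regressive manner assimilation

Underlying /ɖ/ is realised as [ʐ] next to /z/; /z/ itself does not change.
/ɖ/ is a stop while /z/ is a fricative; the output [ʐ] is a fricative, matching the trigger — so the feature that spreads is manner.
Place and voice are unchanged, so the assimilation is partial, not total.
Checking the remaining alternations: /ɖ/ → [ʐ] before /ɸ/ (stop → fricative, matching a fricative); /ɖ/ → [ʐ] before /ʂ/ (stop → fricative, matching a fricative) — only manner changes, and always toward the following segment.
Since the segment that changes precedes the conditioning segment, the assimilation is regressive.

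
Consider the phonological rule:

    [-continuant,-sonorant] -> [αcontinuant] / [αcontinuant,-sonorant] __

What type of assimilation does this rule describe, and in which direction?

progressive manner assimilation

The shared variable α links the value of [continuant] on the target to that of the neighbouring obstruent. [continuant] distinguishes stops from fricatives — a manner-of-articulation feature — so this is manner assimilation.
The conditioning segment sits to the left of the focus bar, meaning the trigger precedes the segment that changes — progressive assimilation.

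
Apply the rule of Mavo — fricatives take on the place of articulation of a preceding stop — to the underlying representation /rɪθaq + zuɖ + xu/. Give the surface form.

[rɪθaqʁuɖʂu]

The rule targets /z/ (voiced alveolar fricative), which sits after the trigger /q/ (uvular).
The voiced uvular fricative is [ʁ], so /z/ → [ʁ].
The same rule applies at the second boundary: /x/ → [ʂ] next to /ɖ/.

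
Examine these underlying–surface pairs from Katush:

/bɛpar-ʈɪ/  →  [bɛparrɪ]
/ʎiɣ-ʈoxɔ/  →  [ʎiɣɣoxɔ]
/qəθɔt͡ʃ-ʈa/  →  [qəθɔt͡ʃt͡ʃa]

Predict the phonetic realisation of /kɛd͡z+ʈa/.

[kɛd͡zd͡za]

The data show progressive total assimilation (/ʈ/ → [r] after /r/; /ʈ/ → [ɣ] after /ɣ/; /ʈ/ → [t͡ʃ] after /t͡ʃ/): in every case the target segment becomes identical to its preceding neighbour, copying more than a single feature.
/ʈ/ is the segment targeted by the rule; it sits immediately after /d͡z/, so it assimilates completely and surfaces as [d͡z].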